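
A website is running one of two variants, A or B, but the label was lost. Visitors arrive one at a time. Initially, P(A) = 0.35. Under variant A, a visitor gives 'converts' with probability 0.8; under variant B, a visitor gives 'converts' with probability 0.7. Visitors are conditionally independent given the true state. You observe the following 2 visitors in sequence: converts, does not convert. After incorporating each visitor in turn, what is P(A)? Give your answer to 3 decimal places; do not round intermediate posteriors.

After 'converts': P(A) = 0.8·0.3500 / (0.8·0.3500 + 0.7·0.6500) ≈ 0.3810
After 'does not convert': P(A) = 0.2·0.3810 / (0.2·0.3810 + 0.3·0.6190) ≈ 0.2909

0.291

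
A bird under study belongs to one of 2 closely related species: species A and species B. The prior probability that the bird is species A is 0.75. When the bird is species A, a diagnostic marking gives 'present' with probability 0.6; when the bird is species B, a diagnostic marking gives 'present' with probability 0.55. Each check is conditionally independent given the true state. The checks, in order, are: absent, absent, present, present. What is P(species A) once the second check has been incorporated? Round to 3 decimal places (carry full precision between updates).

After 'absent': P(species A) = 0.4·0.7500 / (0.4·0.7500 + 0.45·0.2500) ≈ 0.7273
After 'absent': P(species A) = 0.4·0.7273 / (0.4·0.7273 + 0.45·0.2727) ≈ 0.7033

0.703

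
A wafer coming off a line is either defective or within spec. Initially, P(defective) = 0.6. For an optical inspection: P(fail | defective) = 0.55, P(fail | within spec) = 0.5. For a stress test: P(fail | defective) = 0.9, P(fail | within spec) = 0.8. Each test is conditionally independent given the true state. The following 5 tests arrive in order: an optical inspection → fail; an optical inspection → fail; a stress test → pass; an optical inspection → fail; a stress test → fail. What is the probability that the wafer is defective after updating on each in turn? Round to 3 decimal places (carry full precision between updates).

0.529

Apply Bayes' rule sequentially, carrying P(defective) forward.
After an optical inspection='fail': P(defective) = 0.55·0.6000 / (0.55·0.6000 + 0.5·0.4000) ≈ 0.6226
After an optical inspection='fail': P(defective) = 0.55·0.6226 / (0.55·0.6226 + 0.5·0.3774) ≈ 0.6448
After a stress test='pass': P(defective) = 0.1·0.6448 / (0.1·0.6448 + 0.2·0.3552) ≈ 0.4758
After an optical inspection='fail': P(defective) = 0.55·0.4758 / (0.55·0.4758 + 0.5·0.5242) ≈ 0.4996
After a stress test='fail': P(defective) = 0.9·0.4996 / (0.9·0.4996 + 0.8·0.5004) ≈ 0.5290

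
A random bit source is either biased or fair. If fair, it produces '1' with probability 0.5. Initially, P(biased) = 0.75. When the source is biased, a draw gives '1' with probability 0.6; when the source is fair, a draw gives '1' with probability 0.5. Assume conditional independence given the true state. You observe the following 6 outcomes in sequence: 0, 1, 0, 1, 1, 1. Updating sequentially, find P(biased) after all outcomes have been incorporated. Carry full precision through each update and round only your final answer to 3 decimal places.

0.799

After '0': P(biased) = 0.4·0.7500 / (0.4·0.7500 + 0.5·0.2500) ≈ 0.7059
After '1': P(biased) = 0.6·0.7059 / (0.6·0.7059 + 0.5·0.2941) ≈ 0.7423
After '0': P(biased) = 0.4·0.7423 / (0.4·0.7423 + 0.5·0.2577) ≈ 0.6973
After '1': P(biased) = 0.6·0.6973 / (0.6·0.6973 + 0.5·0.3027) ≈ 0.7344
After '1': P(biased) = 0.6·0.7344 / (0.6·0.7344 + 0.5·0.2656) ≈ 0.7684
After '1': P(biased) = 0.6·0.7684 / (0.6·0.7684 + 0.5·0.2316) ≈ 0.7992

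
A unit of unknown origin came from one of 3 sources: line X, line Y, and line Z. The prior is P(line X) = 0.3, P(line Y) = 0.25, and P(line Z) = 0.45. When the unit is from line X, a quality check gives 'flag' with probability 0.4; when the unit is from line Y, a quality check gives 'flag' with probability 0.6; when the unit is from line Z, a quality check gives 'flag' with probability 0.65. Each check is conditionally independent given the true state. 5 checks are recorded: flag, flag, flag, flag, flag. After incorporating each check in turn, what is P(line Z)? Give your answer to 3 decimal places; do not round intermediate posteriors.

Each posterior becomes the prior for the next update.
After 'flag': normaliser = 0.4·0.3000 + 0.6·0.2500 + 0.65·0.4500; P(line X) ≈ 0.2133, P(line Y) ≈ 0.2667, P(line Z) ≈ 0.5200
After 'flag': normaliser = 0.4·0.2133 + 0.6·0.2667 + 0.65·0.5200; P(line X) ≈ 0.1463, P(line Y) ≈ 0.2743, P(line Z) ≈ 0.5794
After 'flag': normaliser = 0.4·0.1463 + 0.6·0.2743 + 0.65·0.5794; P(line X) ≈ 0.0976, P(line Y) ≈ 0.2744, P(line Z) ≈ 0.6280
After 'flag': normaliser = 0.4·0.0976 + 0.6·0.2744 + 0.65·0.6280; P(line X) ≈ 0.0638, P(line Y) ≈ 0.2691, P(line Z) ≈ 0.6671
After 'flag': normaliser = 0.4·0.0638 + 0.6·0.2691 + 0.65·0.6671; P(line X) ≈ 0.0411, P(line Y) ≈ 0.2602, P(line Z) ≈ 0.6987

0.699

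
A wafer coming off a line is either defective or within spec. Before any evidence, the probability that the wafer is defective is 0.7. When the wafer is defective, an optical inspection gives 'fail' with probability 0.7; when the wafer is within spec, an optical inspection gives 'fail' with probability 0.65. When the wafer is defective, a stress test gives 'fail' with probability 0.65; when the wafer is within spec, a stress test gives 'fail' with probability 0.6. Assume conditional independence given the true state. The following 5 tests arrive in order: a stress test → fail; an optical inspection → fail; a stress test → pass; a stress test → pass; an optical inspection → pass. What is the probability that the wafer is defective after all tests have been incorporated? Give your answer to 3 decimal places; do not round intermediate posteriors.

After a stress test='fail': P(defective) = 0.65·0.7000 / (0.65·0.7000 + 0.6·0.3000) ≈ 0.7165
After an optical inspection='fail': P(defective) = 0.7·0.7165 / (0.7·0.7165 + 0.65·0.2835) ≈ 0.7313
After a stress test='pass': P(defective) = 0.35·0.7313 / (0.35·0.7313 + 0.4·0.2687) ≈ 0.7043
After a stress test='pass': P(defective) = 0.35·0.7043 / (0.35·0.7043 + 0.4·0.2957) ≈ 0.6758
After an optical inspection='pass': P(defective) = 0.3·0.6758 / (0.3·0.6758 + 0.35·0.3242) ≈ 0.6411

0.641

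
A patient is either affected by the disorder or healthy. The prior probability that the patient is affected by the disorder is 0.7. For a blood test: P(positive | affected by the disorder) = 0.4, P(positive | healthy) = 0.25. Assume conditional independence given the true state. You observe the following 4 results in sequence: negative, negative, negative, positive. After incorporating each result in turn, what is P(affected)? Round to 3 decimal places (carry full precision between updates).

0.657

Each posterior becomes the prior for the next update.
After 'negative': P(affected) = 0.6·0.7000 / (0.6·0.7000 + 0.75·0.3000) ≈ 0.6512
After 'negative': P(affected) = 0.6·0.6512 / (0.6·0.6512 + 0.75·0.3488) ≈ 0.5989
After 'negative': P(affected) = 0.6·0.5989 / (0.6·0.5989 + 0.75·0.4011) ≈ 0.5443
After 'positive': P(affected) = 0.4·0.5443 / (0.4·0.5443 + 0.25·0.4557) ≈ 0.6565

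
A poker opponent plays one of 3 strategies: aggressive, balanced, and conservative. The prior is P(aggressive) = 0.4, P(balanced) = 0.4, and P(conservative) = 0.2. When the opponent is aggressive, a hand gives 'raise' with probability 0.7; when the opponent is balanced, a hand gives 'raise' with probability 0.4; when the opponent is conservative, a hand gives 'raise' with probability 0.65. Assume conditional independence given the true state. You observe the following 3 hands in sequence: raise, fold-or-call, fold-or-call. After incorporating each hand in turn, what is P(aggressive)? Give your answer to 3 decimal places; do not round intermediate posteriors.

0.255

Apply Bayes' rule sequentially, carrying P(aggressive) forward.
After 'raise': normaliser = 0.7·0.4000 + 0.4·0.4000 + 0.65·0.2000; P(aggressive) ≈ 0.4912, P(balanced) ≈ 0.2807, P(conservative) ≈ 0.2281
After 'fold-or-call': normaliser = 0.3·0.4912 + 0.6·0.2807 + 0.35·0.2281; P(aggressive) ≈ 0.3725, P(balanced) ≈ 0.4257, P(conservative) ≈ 0.2018
After 'fold-or-call': normaliser = 0.3·0.3725 + 0.6·0.4257 + 0.35·0.2018; P(aggressive) ≈ 0.2553, P(balanced) ≈ 0.5834, P(conservative) ≈ 0.1613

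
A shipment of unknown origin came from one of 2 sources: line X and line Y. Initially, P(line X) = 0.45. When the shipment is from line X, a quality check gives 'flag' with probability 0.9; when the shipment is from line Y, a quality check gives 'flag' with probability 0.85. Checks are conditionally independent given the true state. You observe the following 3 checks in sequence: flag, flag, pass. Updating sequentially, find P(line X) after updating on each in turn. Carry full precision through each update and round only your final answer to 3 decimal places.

0.379

After 'flag': P(line X) = 0.9·0.4500 / (0.9·0.4500 + 0.85·0.5500) ≈ 0.4642
After 'flag': P(line X) = 0.9·0.4642 / (0.9·0.4642 + 0.85·0.5358) ≈ 0.4784
After 'pass': P(line X) = 0.1·0.4784 / (0.1·0.4784 + 0.15·0.5216) ≈ 0.3795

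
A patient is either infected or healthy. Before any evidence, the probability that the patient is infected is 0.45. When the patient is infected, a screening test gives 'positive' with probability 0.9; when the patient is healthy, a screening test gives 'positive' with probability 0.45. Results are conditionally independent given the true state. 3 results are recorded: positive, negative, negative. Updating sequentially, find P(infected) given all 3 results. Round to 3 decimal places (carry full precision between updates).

After 'positive': P(infected) = 0.9·0.4500 / (0.9·0.4500 + 0.45·0.5500) ≈ 0.6207
After 'negative': P(infected) = 0.1·0.6207 / (0.1·0.6207 + 0.55·0.3793) ≈ 0.2293
After 'negative': P(infected) = 0.1·0.2293 / (0.1·0.2293 + 0.55·0.7707) ≈ 0.0513

0.051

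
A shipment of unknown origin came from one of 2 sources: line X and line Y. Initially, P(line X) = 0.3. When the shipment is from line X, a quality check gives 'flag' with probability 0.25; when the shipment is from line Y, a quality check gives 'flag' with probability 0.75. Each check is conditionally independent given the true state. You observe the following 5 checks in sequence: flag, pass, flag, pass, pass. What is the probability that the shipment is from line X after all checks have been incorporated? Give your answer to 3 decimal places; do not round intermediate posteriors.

0.563

Apply Bayes' rule sequentially, carrying P(line X) forward.
After 'flag': P(line X) = 0.25·0.3000 / (0.25·0.3000 + 0.75·0.7000) ≈ 0.1250
After 'pass': P(line X) = 0.75·0.1250 / (0.75·0.1250 + 0.25·0.8750) ≈ 0.3000
After 'flag': P(line X) = 0.25·0.3000 / (0.25·0.3000 + 0.75·0.7000) ≈ 0.1250
After 'pass': P(line X) = 0.75·0.1250 / (0.75·0.1250 + 0.25·0.8750) ≈ 0.3000
After 'pass': P(line X) = 0.75·0.3000 / (0.75·0.3000 + 0.25·0.7000) ≈ 0.5625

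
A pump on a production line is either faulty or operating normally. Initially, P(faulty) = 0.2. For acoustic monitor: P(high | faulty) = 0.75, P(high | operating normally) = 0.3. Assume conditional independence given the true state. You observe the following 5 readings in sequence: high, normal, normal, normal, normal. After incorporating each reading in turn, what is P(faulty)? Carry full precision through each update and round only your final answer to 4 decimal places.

After 'high': P(faulty) = 0.75·0.2000 / (0.75·0.2000 + 0.3·0.8000) ≈ 0.3846
After 'normal': P(faulty) = 0.25·0.3846 / (0.25·0.3846 + 0.7·0.6154) ≈ 0.1825
After 'normal': P(faulty) = 0.25·0.1825 / (0.25·0.1825 + 0.7·0.8175) ≈ 0.0738
After 'normal': P(faulty) = 0.25·0.0738 / (0.25·0.0738 + 0.7·0.9262) ≈ 0.0277
After 'normal': P(faulty) = 0.25·0.0277 / (0.25·0.0277 + 0.7·0.9723) ≈ 0.0101

0.0101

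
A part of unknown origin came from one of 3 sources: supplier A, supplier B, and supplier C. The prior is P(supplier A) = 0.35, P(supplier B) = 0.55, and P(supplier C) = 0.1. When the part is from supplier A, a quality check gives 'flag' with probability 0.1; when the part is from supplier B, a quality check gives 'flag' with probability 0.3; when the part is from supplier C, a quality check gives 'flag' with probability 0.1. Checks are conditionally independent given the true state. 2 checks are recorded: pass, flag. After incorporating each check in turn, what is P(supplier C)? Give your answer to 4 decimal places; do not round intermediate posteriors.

0.0577

Each posterior becomes the prior for the next update.
After 'pass': normaliser = 0.9·0.3500 + 0.7·0.5500 + 0.9·0.1000; P(supplier A) ≈ 0.3987, P(supplier B) ≈ 0.4873, P(supplier C) ≈ 0.1139
After 'flag': normaliser = 0.1·0.3987 + 0.3·0.4873 + 0.1·0.1139; P(supplier A) ≈ 0.2019, P(supplier B) ≈ 0.7404, P(supplier C) ≈ 0.0577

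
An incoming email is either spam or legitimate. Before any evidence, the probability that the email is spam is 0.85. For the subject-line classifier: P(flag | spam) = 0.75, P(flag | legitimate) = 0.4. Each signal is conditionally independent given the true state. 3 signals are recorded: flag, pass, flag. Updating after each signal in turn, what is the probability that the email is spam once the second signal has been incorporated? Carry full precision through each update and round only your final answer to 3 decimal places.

Each posterior becomes the prior for the next update.
After 'flag': P(spam) = 0.75·0.8500 / (0.75·0.8500 + 0.4·0.1500) ≈ 0.9140
After 'pass': P(spam) = 0.25·0.9140 / (0.25·0.9140 + 0.6·0.0860) ≈ 0.8157

0.816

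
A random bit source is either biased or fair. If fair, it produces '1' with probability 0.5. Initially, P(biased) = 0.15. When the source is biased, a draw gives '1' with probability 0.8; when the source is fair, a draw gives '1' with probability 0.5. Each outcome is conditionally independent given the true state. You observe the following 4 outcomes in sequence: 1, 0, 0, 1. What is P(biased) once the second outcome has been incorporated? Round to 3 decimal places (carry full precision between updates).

0.101

After '1': P(biased) = 0.8·0.1500 / (0.8·0.1500 + 0.5·0.8500) ≈ 0.2202
After '0': P(biased) = 0.2·0.2202 / (0.2·0.2202 + 0.5·0.7798) ≈ 0.1015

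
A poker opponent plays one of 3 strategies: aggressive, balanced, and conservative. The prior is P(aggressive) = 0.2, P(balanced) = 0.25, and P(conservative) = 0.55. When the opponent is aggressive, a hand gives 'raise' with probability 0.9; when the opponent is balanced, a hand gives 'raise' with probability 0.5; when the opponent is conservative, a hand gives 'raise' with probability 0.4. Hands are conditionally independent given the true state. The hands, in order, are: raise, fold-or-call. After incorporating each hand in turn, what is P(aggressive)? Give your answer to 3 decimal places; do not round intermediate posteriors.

0.085

After 'raise': normaliser = 0.9·0.2000 + 0.5·0.2500 + 0.4·0.5500; P(aggressive) ≈ 0.3429, P(balanced) ≈ 0.2381, P(conservative) ≈ 0.4190
After 'fold-or-call': normaliser = 0.1·0.3429 + 0.5·0.2381 + 0.6·0.4190; P(aggressive) ≈ 0.0847, P(balanced) ≈ 0.2941, P(conservative) ≈ 0.6212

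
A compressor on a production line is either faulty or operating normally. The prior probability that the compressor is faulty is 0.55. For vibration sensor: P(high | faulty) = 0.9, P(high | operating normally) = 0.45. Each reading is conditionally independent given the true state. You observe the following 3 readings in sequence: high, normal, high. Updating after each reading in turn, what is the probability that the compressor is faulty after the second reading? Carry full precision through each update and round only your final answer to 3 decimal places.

After 'high': P(faulty) = 0.9·0.5500 / (0.9·0.5500 + 0.45·0.4500) ≈ 0.7097
After 'normal': P(faulty) = 0.1·0.7097 / (0.1·0.7097 + 0.55·0.2903) ≈ 0.3077

0.308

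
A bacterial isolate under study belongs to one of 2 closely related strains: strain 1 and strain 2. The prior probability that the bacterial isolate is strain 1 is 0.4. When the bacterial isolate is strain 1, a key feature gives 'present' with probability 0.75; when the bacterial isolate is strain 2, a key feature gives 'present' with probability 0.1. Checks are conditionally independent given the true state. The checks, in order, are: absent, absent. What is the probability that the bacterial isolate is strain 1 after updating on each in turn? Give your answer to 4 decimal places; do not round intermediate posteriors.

0.0489

After 'absent': P(strain 1) = 0.25·0.4000 / (0.25·0.4000 + 0.9·0.6000) ≈ 0.1562
After 'absent': P(strain 1) = 0.25·0.1562 / (0.25·0.1562 + 0.9·0.8438) ≈ 0.0489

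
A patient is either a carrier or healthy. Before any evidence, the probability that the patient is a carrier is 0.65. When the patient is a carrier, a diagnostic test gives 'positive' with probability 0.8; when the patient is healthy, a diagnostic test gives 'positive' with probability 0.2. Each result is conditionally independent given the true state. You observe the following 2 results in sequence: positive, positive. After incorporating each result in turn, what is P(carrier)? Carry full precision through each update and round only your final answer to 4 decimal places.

Apply Bayes' rule sequentially, carrying P(carrier) forward.
After 'positive': P(carrier) = 0.8·0.6500 / (0.8·0.6500 + 0.2·0.3500) ≈ 0.8814
After 'positive': P(carrier) = 0.8·0.8814 / (0.8·0.8814 + 0.2·0.1186) ≈ 0.9674

0.9674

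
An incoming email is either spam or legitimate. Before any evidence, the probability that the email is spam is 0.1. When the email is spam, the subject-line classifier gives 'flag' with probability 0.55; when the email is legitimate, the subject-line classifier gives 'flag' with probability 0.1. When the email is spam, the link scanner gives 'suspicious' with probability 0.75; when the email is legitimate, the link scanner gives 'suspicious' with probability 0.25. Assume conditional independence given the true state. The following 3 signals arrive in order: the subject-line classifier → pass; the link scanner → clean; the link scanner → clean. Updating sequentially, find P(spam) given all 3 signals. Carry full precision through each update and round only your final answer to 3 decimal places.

0.006

Each posterior becomes the prior for the next update.
After the subject-line classifier='pass': P(spam) = 0.45·0.1000 / (0.45·0.1000 + 0.9·0.9000) ≈ 0.0526
After the link scanner='clean': P(spam) = 0.25·0.0526 / (0.25·0.0526 + 0.75·0.9474) ≈ 0.0182
After the link scanner='clean': P(spam) = 0.25·0.0182 / (0.25·0.0182 + 0.75·0.9818) ≈ 0.0061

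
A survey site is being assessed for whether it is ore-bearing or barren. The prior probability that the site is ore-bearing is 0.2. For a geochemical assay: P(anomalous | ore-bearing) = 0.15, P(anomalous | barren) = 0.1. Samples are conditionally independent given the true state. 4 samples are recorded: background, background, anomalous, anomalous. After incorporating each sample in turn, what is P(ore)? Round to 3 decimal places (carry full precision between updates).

0.334

After 'background': P(ore) = 0.85·0.2000 / (0.85·0.2000 + 0.9·0.8000) ≈ 0.1910
After 'background': P(ore) = 0.85·0.1910 / (0.85·0.1910 + 0.9·0.8090) ≈ 0.1823
After 'anomalous': P(ore) = 0.15·0.1823 / (0.15·0.1823 + 0.1·0.8177) ≈ 0.2507
After 'anomalous': P(ore) = 0.15·0.2507 / (0.15·0.2507 + 0.1·0.7493) ≈ 0.3341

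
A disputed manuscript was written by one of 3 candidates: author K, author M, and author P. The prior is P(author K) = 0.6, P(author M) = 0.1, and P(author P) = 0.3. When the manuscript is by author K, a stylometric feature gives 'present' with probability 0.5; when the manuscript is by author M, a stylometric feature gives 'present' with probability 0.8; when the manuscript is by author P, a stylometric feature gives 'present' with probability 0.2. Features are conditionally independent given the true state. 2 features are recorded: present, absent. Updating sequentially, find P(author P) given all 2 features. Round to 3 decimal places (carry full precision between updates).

Each posterior becomes the prior for the next update.
After 'present': normaliser = 0.5·0.6000 + 0.8·0.1000 + 0.2·0.3000; P(author K) ≈ 0.6818, P(author M) ≈ 0.1818, P(author P) ≈ 0.1364
After 'absent': normaliser = 0.5·0.6818 + 0.2·0.1818 + 0.8·0.1364; P(author K) ≈ 0.7009, P(author M) ≈ 0.0748, P(author P) ≈ 0.2243

0.224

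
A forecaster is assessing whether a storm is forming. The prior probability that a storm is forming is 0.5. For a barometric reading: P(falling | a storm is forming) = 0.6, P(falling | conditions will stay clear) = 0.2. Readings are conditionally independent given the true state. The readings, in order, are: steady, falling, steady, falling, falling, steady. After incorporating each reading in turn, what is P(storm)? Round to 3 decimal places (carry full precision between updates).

0.771

Each posterior becomes the prior for the next update.
After 'steady': P(storm) = 0.4·0.5000 / (0.4·0.5000 + 0.8·0.5000) ≈ 0.3333
After 'falling': P(storm) = 0.6·0.3333 / (0.6·0.3333 + 0.2·0.6667) ≈ 0.6000
After 'steady': P(storm) = 0.4·0.6000 / (0.4·0.6000 + 0.8·0.4000) ≈ 0.4286
After 'falling': P(storm) = 0.6·0.4286 / (0.6·0.4286 + 0.2·0.5714) ≈ 0.6923
After 'falling': P(storm) = 0.6·0.6923 / (0.6·0.6923 + 0.2·0.3077) ≈ 0.8710
After 'steady': P(storm) = 0.4·0.8710 / (0.4·0.8710 + 0.8·0.1290) ≈ 0.7714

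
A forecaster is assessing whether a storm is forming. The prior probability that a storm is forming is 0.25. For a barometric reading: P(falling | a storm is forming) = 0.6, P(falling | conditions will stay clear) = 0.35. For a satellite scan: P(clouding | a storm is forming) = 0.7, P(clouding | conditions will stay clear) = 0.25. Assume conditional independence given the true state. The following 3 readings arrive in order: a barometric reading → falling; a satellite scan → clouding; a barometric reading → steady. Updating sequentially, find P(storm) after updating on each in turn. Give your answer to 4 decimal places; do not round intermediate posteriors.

0.4961

After a barometric reading='falling': P(storm) = 0.6·0.2500 / (0.6·0.2500 + 0.35·0.7500) ≈ 0.3636
After a satellite scan='clouding': P(storm) = 0.7·0.3636 / (0.7·0.3636 + 0.25·0.6364) ≈ 0.6154
After a barometric reading='steady': P(storm) = 0.4·0.6154 / (0.4·0.6154 + 0.65·0.3846) ≈ 0.4961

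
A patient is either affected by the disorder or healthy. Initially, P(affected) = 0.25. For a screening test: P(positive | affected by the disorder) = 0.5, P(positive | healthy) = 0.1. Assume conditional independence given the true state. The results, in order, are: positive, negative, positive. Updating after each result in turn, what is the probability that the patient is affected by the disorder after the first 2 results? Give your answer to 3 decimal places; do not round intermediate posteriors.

0.481

Apply Bayes' rule sequentially, carrying P(affected) forward.
After 'positive': P(affected) = 0.5·0.2500 / (0.5·0.2500 + 0.1·0.7500) ≈ 0.6250
After 'negative': P(affected) = 0.5·0.6250 / (0.5·0.6250 + 0.9·0.3750) ≈ 0.4808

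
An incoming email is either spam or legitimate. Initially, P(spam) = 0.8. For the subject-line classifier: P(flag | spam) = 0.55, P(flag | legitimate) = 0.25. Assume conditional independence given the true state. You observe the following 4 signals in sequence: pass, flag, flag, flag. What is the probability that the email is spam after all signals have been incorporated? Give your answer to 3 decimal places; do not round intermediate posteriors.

0.962

Each posterior becomes the prior for the next update.
After 'pass': P(spam) = 0.45·0.8000 / (0.45·0.8000 + 0.75·0.2000) ≈ 0.7059
After 'flag': P(spam) = 0.55·0.7059 / (0.55·0.7059 + 0.25·0.2941) ≈ 0.8408
After 'flag': P(spam) = 0.55·0.8408 / (0.55·0.8408 + 0.25·0.1592) ≈ 0.9207
After 'flag': P(spam) = 0.55·0.9207 / (0.55·0.9207 + 0.25·0.0793) ≈ 0.9623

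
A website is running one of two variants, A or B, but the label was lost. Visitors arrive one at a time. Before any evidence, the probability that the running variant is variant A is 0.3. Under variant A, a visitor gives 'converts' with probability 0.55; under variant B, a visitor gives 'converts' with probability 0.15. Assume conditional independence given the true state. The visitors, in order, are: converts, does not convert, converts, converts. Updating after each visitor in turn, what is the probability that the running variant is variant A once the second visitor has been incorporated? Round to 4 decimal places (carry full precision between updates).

After 'converts': P(A) = 0.55·0.3000 / (0.55·0.3000 + 0.15·0.7000) ≈ 0.6111
After 'does not convert': P(A) = 0.45·0.6111 / (0.45·0.6111 + 0.85·0.3889) ≈ 0.4541

0.4541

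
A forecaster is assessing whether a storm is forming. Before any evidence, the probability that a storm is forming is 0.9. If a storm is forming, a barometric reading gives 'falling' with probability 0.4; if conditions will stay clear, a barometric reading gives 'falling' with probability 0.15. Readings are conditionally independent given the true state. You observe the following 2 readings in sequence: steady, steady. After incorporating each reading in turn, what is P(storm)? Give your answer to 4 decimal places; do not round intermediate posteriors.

0.8177

After 'steady': P(storm) = 0.6·0.9000 / (0.6·0.9000 + 0.85·0.1000) ≈ 0.8640
After 'steady': P(storm) = 0.6·0.8640 / (0.6·0.8640 + 0.85·0.1360) ≈ 0.8177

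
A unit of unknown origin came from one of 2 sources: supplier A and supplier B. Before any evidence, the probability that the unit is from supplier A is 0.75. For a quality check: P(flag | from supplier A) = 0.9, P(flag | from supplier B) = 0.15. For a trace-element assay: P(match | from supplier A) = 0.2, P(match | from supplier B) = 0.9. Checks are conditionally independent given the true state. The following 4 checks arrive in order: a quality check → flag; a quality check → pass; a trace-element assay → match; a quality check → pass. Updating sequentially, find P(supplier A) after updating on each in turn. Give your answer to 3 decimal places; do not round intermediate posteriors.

Each posterior becomes the prior for the next update.
After a quality check='flag': P(supplier A) = 0.9·0.7500 / (0.9·0.7500 + 0.15·0.2500) ≈ 0.9474
After a quality check='pass': P(supplier A) = 0.1·0.9474 / (0.1·0.9474 + 0.85·0.0526) ≈ 0.6792
After a trace-element assay='match': P(supplier A) = 0.2·0.6792 / (0.2·0.6792 + 0.9·0.3208) ≈ 0.3200
After a quality check='pass': P(supplier A) = 0.1·0.3200 / (0.1·0.3200 + 0.85·0.6800) ≈ 0.0525

0.052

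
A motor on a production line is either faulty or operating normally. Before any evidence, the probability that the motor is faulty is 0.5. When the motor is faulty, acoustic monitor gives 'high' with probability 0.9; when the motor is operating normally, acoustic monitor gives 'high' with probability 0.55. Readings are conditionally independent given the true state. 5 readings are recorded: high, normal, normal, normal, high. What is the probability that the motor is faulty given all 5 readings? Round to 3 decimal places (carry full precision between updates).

0.029

Apply Bayes' rule sequentially, carrying P(faulty) forward.
After 'high': P(faulty) = 0.9·0.5000 / (0.9·0.5000 + 0.55·0.5000) ≈ 0.6207
After 'normal': P(faulty) = 0.1·0.6207 / (0.1·0.6207 + 0.45·0.3793) ≈ 0.2667
After 'normal': P(faulty) = 0.1·0.2667 / (0.1·0.2667 + 0.45·0.7333) ≈ 0.0748
After 'normal': P(faulty) = 0.1·0.0748 / (0.1·0.0748 + 0.45·0.9252) ≈ 0.0176
After 'high': P(faulty) = 0.9·0.0176 / (0.9·0.0176 + 0.55·0.9824) ≈ 0.0285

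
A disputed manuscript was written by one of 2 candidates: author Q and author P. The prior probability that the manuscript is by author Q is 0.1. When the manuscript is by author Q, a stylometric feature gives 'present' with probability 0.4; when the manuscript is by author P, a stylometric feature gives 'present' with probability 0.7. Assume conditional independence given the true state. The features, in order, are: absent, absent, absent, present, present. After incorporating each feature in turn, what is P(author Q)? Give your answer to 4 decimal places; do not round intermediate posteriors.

Each posterior becomes the prior for the next update.
After 'absent': P(author Q) = 0.6·0.1000 / (0.6·0.1000 + 0.3·0.9000) ≈ 0.1818
After 'absent': P(author Q) = 0.6·0.1818 / (0.6·0.1818 + 0.3·0.8182) ≈ 0.3077
After 'absent': P(author Q) = 0.6·0.3077 / (0.6·0.3077 + 0.3·0.6923) ≈ 0.4706
After 'present': P(author Q) = 0.4·0.4706 / (0.4·0.4706 + 0.7·0.5294) ≈ 0.3368
After 'present': P(author Q) = 0.4·0.3368 / (0.4·0.3368 + 0.7·0.6632) ≈ 0.2250

0.2250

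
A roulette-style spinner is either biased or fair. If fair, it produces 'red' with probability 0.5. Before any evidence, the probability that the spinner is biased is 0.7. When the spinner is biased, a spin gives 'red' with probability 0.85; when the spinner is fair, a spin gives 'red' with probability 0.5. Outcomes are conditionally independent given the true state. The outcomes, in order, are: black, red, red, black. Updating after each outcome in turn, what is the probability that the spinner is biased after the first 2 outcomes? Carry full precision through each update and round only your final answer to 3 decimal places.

0.543

After 'black': P(biased) = 0.15·0.7000 / (0.15·0.7000 + 0.5·0.3000) ≈ 0.4118
After 'red': P(biased) = 0.85·0.4118 / (0.85·0.4118 + 0.5·0.5882) ≈ 0.5434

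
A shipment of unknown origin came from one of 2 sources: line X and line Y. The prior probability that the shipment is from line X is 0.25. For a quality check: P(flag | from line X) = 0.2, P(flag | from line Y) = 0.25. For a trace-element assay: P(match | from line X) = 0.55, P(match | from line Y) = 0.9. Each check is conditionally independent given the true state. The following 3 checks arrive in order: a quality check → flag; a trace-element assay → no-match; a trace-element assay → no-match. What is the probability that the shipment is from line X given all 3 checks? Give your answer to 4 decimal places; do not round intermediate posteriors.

After a quality check='flag': P(line X) = 0.2·0.2500 / (0.2·0.2500 + 0.25·0.7500) ≈ 0.2105
After a trace-element assay='no-match': P(line X) = 0.45·0.2105 / (0.45·0.2105 + 0.1·0.7895) ≈ 0.5455
After a trace-element assay='no-match': P(line X) = 0.45·0.5455 / (0.45·0.5455 + 0.1·0.4545) ≈ 0.8438

0.8438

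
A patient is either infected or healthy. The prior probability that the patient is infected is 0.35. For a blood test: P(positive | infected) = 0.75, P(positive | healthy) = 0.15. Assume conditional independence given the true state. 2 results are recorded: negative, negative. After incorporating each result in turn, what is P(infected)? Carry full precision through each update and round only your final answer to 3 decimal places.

0.045

After 'negative': P(infected) = 0.25·0.3500 / (0.25·0.3500 + 0.85·0.6500) ≈ 0.1367
After 'negative': P(infected) = 0.25·0.1367 / (0.25·0.1367 + 0.85·0.8633) ≈ 0.0445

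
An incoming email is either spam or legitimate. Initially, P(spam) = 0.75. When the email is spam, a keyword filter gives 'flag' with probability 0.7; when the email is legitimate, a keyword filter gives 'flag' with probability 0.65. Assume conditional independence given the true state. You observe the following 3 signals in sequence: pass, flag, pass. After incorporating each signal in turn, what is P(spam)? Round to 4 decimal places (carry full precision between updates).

0.7036

Apply Bayes' rule sequentially, carrying P(spam) forward.
After 'pass': P(spam) = 0.3·0.7500 / (0.3·0.7500 + 0.35·0.2500) ≈ 0.7200
After 'flag': P(spam) = 0.7·0.7200 / (0.7·0.7200 + 0.65·0.2800) ≈ 0.7347
After 'pass': P(spam) = 0.3·0.7347 / (0.3·0.7347 + 0.35·0.2653) ≈ 0.7036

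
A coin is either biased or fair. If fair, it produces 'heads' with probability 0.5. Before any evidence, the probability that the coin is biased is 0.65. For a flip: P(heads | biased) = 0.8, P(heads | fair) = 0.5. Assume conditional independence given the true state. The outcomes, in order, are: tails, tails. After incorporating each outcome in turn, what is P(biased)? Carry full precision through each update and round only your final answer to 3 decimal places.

0.229

After 'tails': P(biased) = 0.2·0.6500 / (0.2·0.6500 + 0.5·0.3500) ≈ 0.4262
After 'tails': P(biased) = 0.2·0.4262 / (0.2·0.4262 + 0.5·0.5738) ≈ 0.2291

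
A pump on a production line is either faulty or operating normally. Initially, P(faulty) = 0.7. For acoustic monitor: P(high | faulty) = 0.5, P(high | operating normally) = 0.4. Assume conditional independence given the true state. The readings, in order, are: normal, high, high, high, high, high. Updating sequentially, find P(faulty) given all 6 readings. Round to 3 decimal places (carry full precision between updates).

0.856

After 'normal': P(faulty) = 0.5·0.7000 / (0.5·0.7000 + 0.6·0.3000) ≈ 0.6604
After 'high': P(faulty) = 0.5·0.6604 / (0.5·0.6604 + 0.4·0.3396) ≈ 0.7085
After 'high': P(faulty) = 0.5·0.7085 / (0.5·0.7085 + 0.4·0.2915) ≈ 0.7524
After 'high': P(faulty) = 0.5·0.7524 / (0.5·0.7524 + 0.4·0.2476) ≈ 0.7916
After 'high': P(faulty) = 0.5·0.7916 / (0.5·0.7916 + 0.4·0.2084) ≈ 0.8260
After 'high': P(faulty) = 0.5·0.8260 / (0.5·0.8260 + 0.4·0.1740) ≈ 0.8558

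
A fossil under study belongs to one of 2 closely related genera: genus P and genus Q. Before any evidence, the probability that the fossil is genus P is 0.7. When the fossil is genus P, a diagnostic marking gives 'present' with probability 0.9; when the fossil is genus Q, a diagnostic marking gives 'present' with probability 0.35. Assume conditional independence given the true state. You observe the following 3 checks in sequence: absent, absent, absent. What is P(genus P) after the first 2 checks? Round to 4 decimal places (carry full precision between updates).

After 'absent': P(genus P) = 0.1·0.7000 / (0.1·0.7000 + 0.65·0.3000) ≈ 0.2642
After 'absent': P(genus P) = 0.1·0.2642 / (0.1·0.2642 + 0.65·0.7358) ≈ 0.0523

0.0523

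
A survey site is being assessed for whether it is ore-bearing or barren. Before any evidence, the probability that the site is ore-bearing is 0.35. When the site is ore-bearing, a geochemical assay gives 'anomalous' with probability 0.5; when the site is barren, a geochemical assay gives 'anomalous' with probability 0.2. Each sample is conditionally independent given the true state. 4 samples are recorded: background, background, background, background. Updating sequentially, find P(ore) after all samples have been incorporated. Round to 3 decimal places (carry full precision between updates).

Apply Bayes' rule sequentially, carrying P(ore) forward.
After 'background': P(ore) = 0.5·0.3500 / (0.5·0.3500 + 0.8·0.6500) ≈ 0.2518
After 'background': P(ore) = 0.5·0.2518 / (0.5·0.2518 + 0.8·0.7482) ≈ 0.1738
After 'background': P(ore) = 0.5·0.1738 / (0.5·0.1738 + 0.8·0.8262) ≈ 0.1162
After 'background': P(ore) = 0.5·0.1162 / (0.5·0.1162 + 0.8·0.8838) ≈ 0.0759

0.076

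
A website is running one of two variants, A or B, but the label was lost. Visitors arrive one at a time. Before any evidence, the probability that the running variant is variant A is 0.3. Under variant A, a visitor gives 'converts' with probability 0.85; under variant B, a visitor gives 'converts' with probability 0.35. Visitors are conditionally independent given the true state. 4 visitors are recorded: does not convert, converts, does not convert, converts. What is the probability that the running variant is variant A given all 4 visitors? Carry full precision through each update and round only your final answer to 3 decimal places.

0.119

After 'does not convert': P(A) = 0.15·0.3000 / (0.15·0.3000 + 0.65·0.7000) ≈ 0.0900
After 'converts': P(A) = 0.85·0.0900 / (0.85·0.0900 + 0.35·0.9100) ≈ 0.1937
After 'does not convert': P(A) = 0.15·0.1937 / (0.15·0.1937 + 0.65·0.8063) ≈ 0.0525
After 'converts': P(A) = 0.85·0.0525 / (0.85·0.0525 + 0.35·0.9475) ≈ 0.1186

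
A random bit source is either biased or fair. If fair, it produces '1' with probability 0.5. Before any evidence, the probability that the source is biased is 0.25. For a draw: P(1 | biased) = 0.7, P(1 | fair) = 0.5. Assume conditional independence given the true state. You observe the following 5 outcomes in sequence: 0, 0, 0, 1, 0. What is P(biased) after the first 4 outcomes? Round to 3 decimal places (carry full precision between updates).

After '0': P(biased) = 0.3·0.2500 / (0.3·0.2500 + 0.5·0.7500) ≈ 0.1667
After '0': P(biased) = 0.3·0.1667 / (0.3·0.1667 + 0.5·0.8333) ≈ 0.1071
After '0': P(biased) = 0.3·0.1071 / (0.3·0.1071 + 0.5·0.8929) ≈ 0.0672
After '1': P(biased) = 0.7·0.0672 / (0.7·0.0672 + 0.5·0.9328) ≈ 0.0916

0.092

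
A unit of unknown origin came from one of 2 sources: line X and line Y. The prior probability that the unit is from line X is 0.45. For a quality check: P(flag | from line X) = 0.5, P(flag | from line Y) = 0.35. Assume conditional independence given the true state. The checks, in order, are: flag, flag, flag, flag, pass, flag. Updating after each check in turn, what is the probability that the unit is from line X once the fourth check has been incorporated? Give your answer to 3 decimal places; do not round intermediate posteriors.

After 'flag': P(line X) = 0.5·0.4500 / (0.5·0.4500 + 0.35·0.5500) ≈ 0.5389
After 'flag': P(line X) = 0.5·0.5389 / (0.5·0.5389 + 0.35·0.4611) ≈ 0.6254
After 'flag': P(line X) = 0.5·0.6254 / (0.5·0.6254 + 0.35·0.3746) ≈ 0.7046
After 'flag': P(line X) = 0.5·0.7046 / (0.5·0.7046 + 0.35·0.2954) ≈ 0.7731

0.773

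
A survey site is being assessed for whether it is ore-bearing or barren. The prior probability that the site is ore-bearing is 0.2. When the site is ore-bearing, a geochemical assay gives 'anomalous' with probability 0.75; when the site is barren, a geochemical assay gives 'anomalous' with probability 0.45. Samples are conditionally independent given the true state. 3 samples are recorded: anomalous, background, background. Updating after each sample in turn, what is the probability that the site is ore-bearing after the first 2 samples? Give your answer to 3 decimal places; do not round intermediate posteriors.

0.159

After 'anomalous': P(ore) = 0.75·0.2000 / (0.75·0.2000 + 0.45·0.8000) ≈ 0.2941
After 'background': P(ore) = 0.25·0.2941 / (0.25·0.2941 + 0.55·0.7059) ≈ 0.1592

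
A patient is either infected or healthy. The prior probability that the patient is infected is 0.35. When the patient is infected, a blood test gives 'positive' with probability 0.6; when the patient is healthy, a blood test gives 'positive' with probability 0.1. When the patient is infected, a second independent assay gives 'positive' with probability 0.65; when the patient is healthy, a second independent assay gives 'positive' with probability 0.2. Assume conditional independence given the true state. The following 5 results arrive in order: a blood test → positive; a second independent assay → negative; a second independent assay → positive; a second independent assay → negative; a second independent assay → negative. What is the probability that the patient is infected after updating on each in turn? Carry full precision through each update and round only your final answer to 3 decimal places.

Apply Bayes' rule sequentially, carrying P(infected) forward.
After a blood test='positive': P(infected) = 0.6·0.3500 / (0.6·0.3500 + 0.1·0.6500) ≈ 0.7636
After a second independent assay='negative': P(infected) = 0.35·0.7636 / (0.35·0.7636 + 0.8·0.2364) ≈ 0.5857
After a second independent assay='positive': P(infected) = 0.65·0.5857 / (0.65·0.5857 + 0.2·0.4143) ≈ 0.8212
After a second independent assay='negative': P(infected) = 0.35·0.8212 / (0.35·0.8212 + 0.8·0.1788) ≈ 0.6677
After a second independent assay='negative': P(infected) = 0.35·0.6677 / (0.35·0.6677 + 0.8·0.3323) ≈ 0.4679

0.468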